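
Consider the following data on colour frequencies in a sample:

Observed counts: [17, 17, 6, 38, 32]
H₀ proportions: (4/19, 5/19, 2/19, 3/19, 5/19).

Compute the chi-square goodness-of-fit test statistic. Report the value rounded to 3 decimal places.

test statistic = 34.086

n = 110; E_i = n·p_i = [23.16, 28.95, 11.58, 17.37, 28.95]
χ² = (17−23.16)²/23.16 + (17−28.95)²/28.95 + (6−11.58)²/11.58 + (38−17.37)²/17.37 + (32−28.95)²/28.95 = 34.0862
df = 4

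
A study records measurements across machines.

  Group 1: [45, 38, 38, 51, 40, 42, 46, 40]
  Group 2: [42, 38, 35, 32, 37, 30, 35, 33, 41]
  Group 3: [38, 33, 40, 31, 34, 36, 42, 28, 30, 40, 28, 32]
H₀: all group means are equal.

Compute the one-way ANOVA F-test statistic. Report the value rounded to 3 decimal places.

test statistic = 8.305

Group means [42.50, 35.89, 34.33], grand mean 37.069
SSB = Σnᵢ(x̄ᵢ−x̄)² = 338.307; SSW = ΣΣ(x−x̄ᵢ)² = 529.556
MSB = 338.307/2 = 169.1533; MSW = 529.556/26 = 20.3675
F = MSB/MSW = 8.3050
df = (2, 26)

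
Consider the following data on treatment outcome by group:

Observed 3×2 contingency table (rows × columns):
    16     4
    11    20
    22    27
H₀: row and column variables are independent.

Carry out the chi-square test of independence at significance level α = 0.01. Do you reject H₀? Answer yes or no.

Row totals [20, 31, 49], col totals [49, 51], n=100
χ² = (16−9.80)²/9.80 + (4−10.20)²/10.20 + (11−15.19)²/15.19 + (20−15.81)²/15.81 + (22−24.01)²/24.01 + (27−24.99)²/24.99 = 10.2872
df = 2
p-value (upper-tail) = 0.00584
At α=0.01: p < α → reject H₀

reject H₀: yes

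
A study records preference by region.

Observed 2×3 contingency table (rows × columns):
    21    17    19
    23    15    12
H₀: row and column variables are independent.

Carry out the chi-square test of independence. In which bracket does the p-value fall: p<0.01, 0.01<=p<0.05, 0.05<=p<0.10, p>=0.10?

Row totals [57, 50], col totals [44, 32, 31], n=107
χ² = (21−23.44)²/23.44 + (17−17.05)²/17.05 + (19−16.51)²/16.51 + (23−20.56)²/20.56 + (15−14.95)²/14.95 + (12−14.49)²/14.49 = 1.3444
df = 2
p-value (upper-tail) = 0.51059
→ bracket: p>=0.10

p-value bracket: p>=0.10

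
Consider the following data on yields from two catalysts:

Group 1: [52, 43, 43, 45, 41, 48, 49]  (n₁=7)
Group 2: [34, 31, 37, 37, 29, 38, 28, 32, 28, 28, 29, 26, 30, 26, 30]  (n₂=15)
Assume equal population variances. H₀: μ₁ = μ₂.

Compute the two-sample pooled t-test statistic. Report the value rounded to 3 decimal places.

test statistic = 8.310

x̄₁=45.857, s₁=3.934, n₁=7
x̄₂=30.867, s₂=3.944, n₂=15
s_p² = [6·3.934² + 14·3.944²]/20 = 15.5295
SE = √(s_p²·(1/7+1/15)) = 1.8038
t = (45.857−30.867)/1.8038 = 8.3104
df = 20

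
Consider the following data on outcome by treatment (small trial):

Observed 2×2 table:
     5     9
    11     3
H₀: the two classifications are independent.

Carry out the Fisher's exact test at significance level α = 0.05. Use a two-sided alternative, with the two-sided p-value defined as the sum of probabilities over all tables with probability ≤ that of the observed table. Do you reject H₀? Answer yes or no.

Margins: r₁=14, r₂=14, c₁=16, c₂=12, n=28
p_obs = C(14,5)·C(14,11)/C(28,16); sum pmf over tables with pmf ≤ p_obs
p-value (two-sided) = 0.05424
At α=0.05: p ≥ α → fail to reject H₀

reject H₀: no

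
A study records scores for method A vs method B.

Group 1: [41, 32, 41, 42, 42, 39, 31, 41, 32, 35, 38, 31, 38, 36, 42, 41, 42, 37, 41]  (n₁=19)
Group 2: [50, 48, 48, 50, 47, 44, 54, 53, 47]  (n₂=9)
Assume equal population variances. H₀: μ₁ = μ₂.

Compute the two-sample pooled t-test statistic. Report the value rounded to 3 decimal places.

test statistic = -7.187

x̄₁=38.000, s₁=4.041, n₁=19
x̄₂=49.000, s₂=3.122, n₂=9
s_p² = [18·4.041² + 8·3.122²]/26 = 14.3077
SE = √(s_p²·(1/19+1/9)) = 1.5306
t = (38.000−49.000)/1.5306 = -7.1867
df = 26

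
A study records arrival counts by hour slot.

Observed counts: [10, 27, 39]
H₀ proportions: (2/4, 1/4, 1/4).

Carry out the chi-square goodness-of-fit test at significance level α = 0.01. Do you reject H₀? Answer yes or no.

reject H₀: yes

n = 76; E_i = n·p_i = [38.00, 19.00, 19.00]
χ² = (10−38.00)²/38.00 + (27−19.00)²/19.00 + (39−19.00)²/19.00 = 45.0526
df = 2
p-value (upper-tail) = 0.00000
At α=0.01: p < α → reject H₀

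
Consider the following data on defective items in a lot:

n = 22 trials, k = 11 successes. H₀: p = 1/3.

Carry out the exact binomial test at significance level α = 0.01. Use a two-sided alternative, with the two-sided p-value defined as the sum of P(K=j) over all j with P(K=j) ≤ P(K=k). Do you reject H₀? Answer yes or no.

Exact binomial: n=22, k=11, p₀=1/3=0.3333
P(X=j) = C(n,j)·p₀^j·(1−p₀)^(n−j); p = Σ P(X=j) over j with P(X=j) ≤ P(X=11)
p-value (two-sided) = 0.11379
At α=0.01: p ≥ α → fail to reject H₀

reject H₀: no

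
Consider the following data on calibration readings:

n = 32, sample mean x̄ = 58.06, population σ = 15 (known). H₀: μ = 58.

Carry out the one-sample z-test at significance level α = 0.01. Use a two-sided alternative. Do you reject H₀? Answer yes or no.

SE = σ/√n = 15/√32 = 2.6517
z = (x̄−μ₀)/SE = (58.06−58)/2.6517 = 0.0226
p-value (two-sided) = 0.98195
At α=0.01: p ≥ α → fail to reject H₀

reject H₀: no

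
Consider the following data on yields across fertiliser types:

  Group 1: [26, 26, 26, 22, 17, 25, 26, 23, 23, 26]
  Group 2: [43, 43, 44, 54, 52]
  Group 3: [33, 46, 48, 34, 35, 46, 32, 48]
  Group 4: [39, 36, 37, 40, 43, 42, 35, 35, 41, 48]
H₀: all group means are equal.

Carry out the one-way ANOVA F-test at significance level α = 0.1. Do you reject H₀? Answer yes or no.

Group means [24.00, 47.20, 40.25, 39.60], grand mean 36.182
SSB = Σnᵢ(x̄ᵢ−x̄)² = 2340.209; SSW = ΣΣ(x−x̄ᵢ)² = 716.700
MSB = 2340.209/3 = 780.0697; MSW = 716.700/29 = 24.7138
F = MSB/MSW = 31.5641
df = (3, 29)
p-value (upper-tail) = 0.00000
At α=0.1: p < α → reject H₀

reject H₀: yes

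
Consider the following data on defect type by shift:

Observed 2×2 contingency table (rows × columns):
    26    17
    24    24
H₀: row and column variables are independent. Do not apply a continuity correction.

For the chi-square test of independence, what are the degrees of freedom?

degrees of freedom = 1

df = (r−1)(c−1) = (2−1)·(2−1) = 1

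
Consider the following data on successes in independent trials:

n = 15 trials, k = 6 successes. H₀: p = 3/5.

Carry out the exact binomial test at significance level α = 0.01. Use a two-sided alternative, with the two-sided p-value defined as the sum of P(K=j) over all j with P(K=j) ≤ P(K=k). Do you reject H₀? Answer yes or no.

Exact binomial: n=15, k=6, p₀=3/5=0.6000
P(X=j) = C(n,j)·p₀^j·(1−p₀)^(n−j); p = Σ P(X=j) over j with P(X=j) ≤ P(X=6)
p-value (two-sided) = 0.12216
At α=0.01: p ≥ α → fail to reject H₀

reject H₀: no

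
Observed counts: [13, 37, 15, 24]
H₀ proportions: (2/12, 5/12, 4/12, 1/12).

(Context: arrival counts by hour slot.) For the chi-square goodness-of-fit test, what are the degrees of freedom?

df = k − 1 = 4 − 1 = 3

degrees of freedom = 3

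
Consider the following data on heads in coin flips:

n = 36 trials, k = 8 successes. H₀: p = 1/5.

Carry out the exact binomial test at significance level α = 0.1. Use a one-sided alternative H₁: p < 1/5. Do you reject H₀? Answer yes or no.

reject H₀: no

Exact binomial: n=36, k=8, p₀=1/5=0.2000
P(X≤8) from Σ C(n,i)·p₀^i·(1−p₀)^(n−i)
p-value (one-sided, H₁ less) = 0.71588
At α=0.1: p ≥ α → fail to reject H₀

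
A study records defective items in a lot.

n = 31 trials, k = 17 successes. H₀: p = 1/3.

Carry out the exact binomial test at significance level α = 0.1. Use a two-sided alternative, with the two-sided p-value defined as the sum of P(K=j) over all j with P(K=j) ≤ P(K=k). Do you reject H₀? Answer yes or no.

Exact binomial: n=31, k=17, p₀=1/3=0.3333
P(X=j) = C(n,j)·p₀^j·(1−p₀)^(n−j); p = Σ P(X=j) over j with P(X=j) ≤ P(X=17)
p-value (two-sided) = 0.02033
At α=0.1: p < α → reject H₀

reject H₀: yes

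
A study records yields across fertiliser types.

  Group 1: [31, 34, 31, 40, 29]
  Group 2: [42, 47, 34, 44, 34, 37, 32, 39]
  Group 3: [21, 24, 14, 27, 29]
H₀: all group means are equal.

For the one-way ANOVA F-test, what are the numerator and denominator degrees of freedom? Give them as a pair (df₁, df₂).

degrees of freedom = [2, 15]

k = 3 groups, N = 18 total
df = (k−1, N−k) = (3−1, 18−3) = (2, 15)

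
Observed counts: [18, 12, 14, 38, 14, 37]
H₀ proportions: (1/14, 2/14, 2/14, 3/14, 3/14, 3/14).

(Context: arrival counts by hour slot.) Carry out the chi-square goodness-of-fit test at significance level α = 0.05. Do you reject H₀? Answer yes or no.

reject H₀: yes

n = 133; E_i = n·p_i = [9.50, 19.00, 19.00, 28.50, 28.50, 28.50]
χ² = (18−9.50)²/9.50 + (12−19.00)²/19.00 + (14−19.00)²/19.00 + (38−28.50)²/28.50 + (14−28.50)²/28.50 + (37−28.50)²/28.50 = 24.5789
df = 5
p-value (upper-tail) = 0.00017
At α=0.05: p < α → reject H₀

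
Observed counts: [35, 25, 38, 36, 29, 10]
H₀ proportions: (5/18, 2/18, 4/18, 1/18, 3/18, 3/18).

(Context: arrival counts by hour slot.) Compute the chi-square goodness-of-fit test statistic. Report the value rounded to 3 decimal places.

test statistic = 90.046

n = 173; E_i = n·p_i = [48.06, 19.22, 38.44, 9.61, 28.83, 28.83]
χ² = (35−48.06)²/48.06 + (25−19.22)²/19.22 + (38−38.44)²/38.44 + (36−9.61)²/9.61 + (29−28.83)²/28.83 + (10−28.83)²/28.83 = 90.0462
df = 5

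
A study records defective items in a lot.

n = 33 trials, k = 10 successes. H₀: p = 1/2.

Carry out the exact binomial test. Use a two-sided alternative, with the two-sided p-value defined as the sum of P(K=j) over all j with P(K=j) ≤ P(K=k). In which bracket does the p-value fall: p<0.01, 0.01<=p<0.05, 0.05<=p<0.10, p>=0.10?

p-value bracket: 0.01<=p<0.05

Exact binomial: n=33, k=10, p₀=1/2=0.5000
P(X=j) = C(n,j)·p₀^j·(1−p₀)^(n−j); p = Σ P(X=j) over j with P(X=j) ≤ P(X=10)
p-value (two-sided) = 0.03508
→ bracket: 0.01<=p<0.05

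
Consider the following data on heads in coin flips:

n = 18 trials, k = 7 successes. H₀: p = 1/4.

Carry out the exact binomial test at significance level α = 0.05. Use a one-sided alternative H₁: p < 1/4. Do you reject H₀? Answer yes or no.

reject H₀: no

Exact binomial: n=18, k=7, p₀=1/4=0.2500
P(X≤7) from Σ C(n,i)·p₀^i·(1−p₀)^(n−i)
p-value (one-sided, H₁ less) = 0.94305
At α=0.05: p ≥ α → fail to reject H₀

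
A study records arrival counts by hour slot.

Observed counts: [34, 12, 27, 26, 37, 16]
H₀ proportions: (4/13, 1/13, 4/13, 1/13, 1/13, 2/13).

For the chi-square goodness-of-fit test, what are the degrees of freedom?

degrees of freedom = 5

df = k − 1 = 6 − 1 = 5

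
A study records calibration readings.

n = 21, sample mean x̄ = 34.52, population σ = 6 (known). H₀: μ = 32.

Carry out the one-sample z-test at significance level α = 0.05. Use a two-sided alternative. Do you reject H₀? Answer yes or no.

reject H₀: no

SE = σ/√n = 6/√21 = 1.3093
z = (x̄−μ₀)/SE = (34.52−32)/1.3093 = 1.9247
p-value (two-sided) = 0.05427
At α=0.05: p ≥ α → fail to reject H₀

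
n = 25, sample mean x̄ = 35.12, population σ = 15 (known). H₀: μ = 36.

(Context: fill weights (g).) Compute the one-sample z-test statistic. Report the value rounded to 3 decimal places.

test statistic = -0.293

SE = σ/√n = 15/√25 = 3.0000
z = (x̄−μ₀)/SE = (35.12−36)/3.0000 = -0.2933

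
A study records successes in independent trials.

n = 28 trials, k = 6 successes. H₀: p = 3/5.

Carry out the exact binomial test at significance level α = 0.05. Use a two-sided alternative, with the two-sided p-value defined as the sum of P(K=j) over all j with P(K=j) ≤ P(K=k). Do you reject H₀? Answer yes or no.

reject H₀: yes

Exact binomial: n=28, k=6, p₀=3/5=0.6000
P(X=j) = C(n,j)·p₀^j·(1−p₀)^(n−j); p = Σ P(X=j) over j with P(X=j) ≤ P(X=6)
p-value (two-sided) = 0.00005
At α=0.05: p < α → reject H₀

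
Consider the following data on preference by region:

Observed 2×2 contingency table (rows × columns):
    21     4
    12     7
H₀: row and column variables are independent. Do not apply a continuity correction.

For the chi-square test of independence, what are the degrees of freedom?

degrees of freedom = 1

df = (r−1)(c−1) = (2−1)·(2−1) = 1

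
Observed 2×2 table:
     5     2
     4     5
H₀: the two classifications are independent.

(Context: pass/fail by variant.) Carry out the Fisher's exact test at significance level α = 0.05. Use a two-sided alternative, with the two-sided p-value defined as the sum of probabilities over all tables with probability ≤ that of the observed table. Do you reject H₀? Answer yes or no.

Margins: r₁=7, r₂=9, c₁=9, c₂=7, n=16
p_obs = C(7,5)·C(9,4)/C(16,9); sum pmf over tables with pmf ≤ p_obs
p-value (two-sided) = 0.35752
At α=0.05: p ≥ α → fail to reject H₀

reject H₀: no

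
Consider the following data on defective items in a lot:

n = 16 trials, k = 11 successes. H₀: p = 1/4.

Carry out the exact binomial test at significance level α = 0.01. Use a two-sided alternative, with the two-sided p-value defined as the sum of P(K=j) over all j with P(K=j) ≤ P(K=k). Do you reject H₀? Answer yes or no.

reject H₀: yes

Exact binomial: n=16, k=11, p₀=1/4=0.2500
P(X=j) = C(n,j)·p₀^j·(1−p₀)^(n−j); p = Σ P(X=j) over j with P(X=j) ≤ P(X=11)
p-value (two-sided) = 0.00029
At α=0.01: p < α → reject H₀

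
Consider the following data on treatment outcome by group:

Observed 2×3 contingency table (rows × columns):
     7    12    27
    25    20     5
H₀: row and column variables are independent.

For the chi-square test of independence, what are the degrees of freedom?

degrees of freedom = 2

df = (r−1)(c−1) = (2−1)·(3−1) = 2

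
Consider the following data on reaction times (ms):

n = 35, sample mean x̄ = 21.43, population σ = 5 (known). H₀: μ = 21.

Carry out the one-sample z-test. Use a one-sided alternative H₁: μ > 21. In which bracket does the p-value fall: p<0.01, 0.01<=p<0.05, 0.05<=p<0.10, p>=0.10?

p-value bracket: p>=0.10

SE = σ/√n = 5/√35 = 0.8452
z = (x̄−μ₀)/SE = (21.43−21)/0.8452 = 0.5088
p-value (one-sided, H₁ greater) = 0.30545
→ bracket: p>=0.10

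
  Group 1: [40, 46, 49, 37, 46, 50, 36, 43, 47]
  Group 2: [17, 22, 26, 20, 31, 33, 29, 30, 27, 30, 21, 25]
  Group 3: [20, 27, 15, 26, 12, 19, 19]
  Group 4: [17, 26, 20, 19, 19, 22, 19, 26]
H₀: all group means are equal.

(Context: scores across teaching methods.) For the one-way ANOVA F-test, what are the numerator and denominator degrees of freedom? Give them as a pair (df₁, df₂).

degrees of freedom = [3, 32]

k = 4 groups, N = 36 total
df = (k−1, N−k) = (4−1, 36−4) = (3, 32)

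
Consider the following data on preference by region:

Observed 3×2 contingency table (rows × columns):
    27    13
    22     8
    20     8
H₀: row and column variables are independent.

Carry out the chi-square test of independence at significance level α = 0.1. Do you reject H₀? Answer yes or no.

Row totals [40, 30, 28], col totals [69, 29], n=98
χ² = (27−28.16)²/28.16 + (13−11.84)²/11.84 + (22−21.12)²/21.12 + (8−8.88)²/8.88 + (20−19.71)²/19.71 + (8−8.29)²/8.29 = 0.2996
df = 2
p-value (upper-tail) = 0.86089
At α=0.1: p ≥ α → fail to reject H₀

reject H₀: no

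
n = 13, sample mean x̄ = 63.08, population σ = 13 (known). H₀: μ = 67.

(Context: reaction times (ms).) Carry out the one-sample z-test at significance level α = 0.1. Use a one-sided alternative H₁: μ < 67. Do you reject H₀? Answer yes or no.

reject H₀: no

SE = σ/√n = 13/√13 = 3.6056
z = (x̄−μ₀)/SE = (63.08−67)/3.6056 = -1.0872
p-value (one-sided, H₁ less) = 0.13847
At α=0.1: p ≥ α → fail to reject H₀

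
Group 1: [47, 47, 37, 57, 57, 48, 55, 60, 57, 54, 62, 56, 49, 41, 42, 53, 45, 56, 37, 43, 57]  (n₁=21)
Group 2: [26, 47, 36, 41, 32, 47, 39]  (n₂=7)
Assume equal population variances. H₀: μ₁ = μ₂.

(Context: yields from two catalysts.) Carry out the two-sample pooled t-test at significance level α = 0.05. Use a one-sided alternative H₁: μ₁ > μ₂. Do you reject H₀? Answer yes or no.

reject H₀: yes

x̄₁=50.476, s₁=7.541, n₁=21
x̄₂=38.286, s₂=7.697, n₂=7
s_p² = [20·7.541² + 6·7.697²]/26 = 57.4103
SE = √(s_p²·(1/21+1/7)) = 3.3069
t = (50.476−38.286)/3.3069 = 3.6864
df = 26
p-value (one-sided, H₁ greater) = 0.00053
At α=0.05: p < α → reject H₀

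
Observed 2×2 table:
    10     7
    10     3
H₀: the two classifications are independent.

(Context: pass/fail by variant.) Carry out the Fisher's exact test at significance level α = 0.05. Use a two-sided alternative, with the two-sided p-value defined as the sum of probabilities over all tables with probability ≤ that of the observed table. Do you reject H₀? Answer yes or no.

reject H₀: no

Margins: r₁=17, r₂=13, c₁=20, c₂=10, n=30
p_obs = C(17,10)·C(13,10)/C(30,20); sum pmf over tables with pmf ≤ p_obs
p-value (two-sided) = 0.44041
At α=0.05: p ≥ α → fail to reject H₀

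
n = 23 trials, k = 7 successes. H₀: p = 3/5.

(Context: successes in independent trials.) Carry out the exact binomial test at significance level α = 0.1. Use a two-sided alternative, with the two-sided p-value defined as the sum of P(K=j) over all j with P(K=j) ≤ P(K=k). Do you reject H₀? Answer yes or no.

reject H₀: yes

Exact binomial: n=23, k=7, p₀=3/5=0.6000
P(X=j) = C(n,j)·p₀^j·(1−p₀)^(n−j); p = Σ P(X=j) over j with P(X=j) ≤ P(X=7)
p-value (two-sided) = 0.00499
At α=0.1: p < α → reject H₀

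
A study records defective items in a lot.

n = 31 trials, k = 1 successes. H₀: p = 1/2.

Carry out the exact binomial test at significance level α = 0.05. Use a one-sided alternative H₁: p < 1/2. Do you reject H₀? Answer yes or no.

reject H₀: yes

Exact binomial: n=31, k=1, p₀=1/2=0.5000
P(X≤1) from Σ C(n,i)·p₀^i·(1−p₀)^(n−i)
p-value (one-sided, H₁ less) = 0.00000
At α=0.05: p < α → reject H₀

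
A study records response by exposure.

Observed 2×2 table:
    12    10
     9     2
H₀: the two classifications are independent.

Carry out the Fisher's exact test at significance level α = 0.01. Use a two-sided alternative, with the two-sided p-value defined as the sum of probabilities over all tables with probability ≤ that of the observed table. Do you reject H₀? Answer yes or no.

Margins: r₁=22, r₂=11, c₁=21, c₂=12, n=33
p_obs = C(22,12)·C(11,9)/C(33,21); sum pmf over tables with pmf ≤ p_obs
p-value (two-sided) = 0.24922
At α=0.01: p ≥ α → fail to reject H₀

reject H₀: no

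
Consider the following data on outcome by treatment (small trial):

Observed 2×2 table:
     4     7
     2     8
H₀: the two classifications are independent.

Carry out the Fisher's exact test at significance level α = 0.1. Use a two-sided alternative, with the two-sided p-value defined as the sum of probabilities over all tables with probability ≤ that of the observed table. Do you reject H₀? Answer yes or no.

Margins: r₁=11, r₂=10, c₁=6, c₂=15, n=21
p_obs = C(11,4)·C(10,2)/C(21,6); sum pmf over tables with pmf ≤ p_obs
p-value (two-sided) = 0.63512
At α=0.1: p ≥ α → fail to reject H₀

reject H₀: no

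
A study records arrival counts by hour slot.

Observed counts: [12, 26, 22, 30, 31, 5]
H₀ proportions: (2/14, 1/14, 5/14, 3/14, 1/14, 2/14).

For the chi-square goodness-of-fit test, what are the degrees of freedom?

degrees of freedom = 5

df = k − 1 = 6 − 1 = 5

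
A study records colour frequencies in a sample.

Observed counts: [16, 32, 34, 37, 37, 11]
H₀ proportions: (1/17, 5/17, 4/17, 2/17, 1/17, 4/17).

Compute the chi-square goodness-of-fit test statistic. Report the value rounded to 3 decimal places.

test statistic = 121.445

n = 167; E_i = n·p_i = [9.82, 49.12, 39.29, 19.65, 9.82, 39.29]
χ² = (16−9.82)²/9.82 + (32−49.12)²/49.12 + (34−39.29)²/39.29 + (37−19.65)²/19.65 + (37−9.82)²/9.82 + (11−39.29)²/39.29 = 121.4452
df = 5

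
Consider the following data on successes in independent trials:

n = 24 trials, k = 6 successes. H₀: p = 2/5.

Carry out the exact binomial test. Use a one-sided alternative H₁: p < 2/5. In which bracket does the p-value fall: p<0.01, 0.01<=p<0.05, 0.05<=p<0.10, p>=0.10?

p-value bracket: 0.05<=p<0.10

Exact binomial: n=24, k=6, p₀=2/5=0.4000
P(X≤6) from Σ C(n,i)·p₀^i·(1−p₀)^(n−i)
p-value (one-sided, H₁ less) = 0.09596
→ bracket: 0.05<=p<0.10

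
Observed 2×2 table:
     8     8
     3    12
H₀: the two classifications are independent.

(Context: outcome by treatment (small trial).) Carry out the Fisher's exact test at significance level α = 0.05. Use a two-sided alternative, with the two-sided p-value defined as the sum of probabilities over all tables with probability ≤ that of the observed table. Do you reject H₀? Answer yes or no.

Margins: r₁=16, r₂=15, c₁=11, c₂=20, n=31
p_obs = C(16,8)·C(15,3)/C(31,11); sum pmf over tables with pmf ≤ p_obs
p-value (two-sided) = 0.13505
At α=0.05: p ≥ α → fail to reject H₀

reject H₀: no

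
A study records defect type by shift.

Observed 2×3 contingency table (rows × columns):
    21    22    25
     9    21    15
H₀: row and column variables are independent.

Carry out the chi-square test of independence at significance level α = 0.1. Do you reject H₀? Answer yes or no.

Row totals [68, 45], col totals [30, 43, 40], n=113
χ² = (21−18.05)²/18.05 + (22−25.88)²/25.88 + (25−24.07)²/24.07 + (9−11.95)²/11.95 + (21−17.12)²/17.12 + (15−15.93)²/15.93 = 2.7560
df = 2
p-value (upper-tail) = 0.25208
At α=0.1: p ≥ α → fail to reject H₀

reject H₀: no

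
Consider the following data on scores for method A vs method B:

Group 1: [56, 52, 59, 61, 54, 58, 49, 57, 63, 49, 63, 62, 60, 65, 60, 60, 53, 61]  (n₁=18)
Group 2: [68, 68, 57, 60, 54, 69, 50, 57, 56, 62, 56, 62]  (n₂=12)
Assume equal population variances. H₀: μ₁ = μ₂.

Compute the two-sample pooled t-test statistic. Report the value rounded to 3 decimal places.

test statistic = -1.023

x̄₁=57.889, s₁=4.788, n₁=18
x̄₂=59.917, s₂=6.052, n₂=12
s_p² = [17·4.788² + 11·6.052²]/28 = 28.3105
SE = √(s_p²·(1/18+1/12)) = 1.9829
t = (57.889−59.917)/1.9829 = -1.0226
df = 28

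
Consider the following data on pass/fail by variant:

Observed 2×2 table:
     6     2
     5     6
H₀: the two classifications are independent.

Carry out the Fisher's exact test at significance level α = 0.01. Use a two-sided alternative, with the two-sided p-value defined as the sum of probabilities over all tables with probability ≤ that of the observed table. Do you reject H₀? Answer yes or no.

reject H₀: no

Margins: r₁=8, r₂=11, c₁=11, c₂=8, n=19
p_obs = C(8,6)·C(11,5)/C(19,11); sum pmf over tables with pmf ≤ p_obs
p-value (two-sided) = 0.35207
At α=0.01: p ≥ α → fail to reject H₀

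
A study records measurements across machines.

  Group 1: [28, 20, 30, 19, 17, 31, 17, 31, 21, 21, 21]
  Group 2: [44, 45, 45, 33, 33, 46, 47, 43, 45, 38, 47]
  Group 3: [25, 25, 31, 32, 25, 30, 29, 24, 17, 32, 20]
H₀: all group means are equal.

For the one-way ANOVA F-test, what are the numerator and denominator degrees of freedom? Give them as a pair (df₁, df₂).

degrees of freedom = [2, 30]

k = 3 groups, N = 33 total
df = (k−1, N−k) = (3−1, 33−3) = (2, 30)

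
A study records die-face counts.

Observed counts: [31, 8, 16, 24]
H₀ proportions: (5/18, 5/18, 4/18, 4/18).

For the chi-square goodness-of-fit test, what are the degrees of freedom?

df = k − 1 = 4 − 1 = 3

degrees of freedom = 3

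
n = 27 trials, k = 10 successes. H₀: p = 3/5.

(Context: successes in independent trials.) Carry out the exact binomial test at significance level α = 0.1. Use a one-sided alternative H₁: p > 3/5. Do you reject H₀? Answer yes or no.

reject H₀: no

Exact binomial: n=27, k=10, p₀=3/5=0.6000
P(X≥10) from Σ C(n,i)·p₀^i·(1−p₀)^(n−i)
p-value (one-sided, H₁ greater) = 0.99538
At α=0.1: p ≥ α → fail to reject H₀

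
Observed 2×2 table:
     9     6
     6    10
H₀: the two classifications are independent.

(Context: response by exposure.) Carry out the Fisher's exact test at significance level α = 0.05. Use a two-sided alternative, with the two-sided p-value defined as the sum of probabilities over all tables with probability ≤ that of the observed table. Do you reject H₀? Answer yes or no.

reject H₀: no

Margins: r₁=15, r₂=16, c₁=15, c₂=16, n=31
p_obs = C(15,9)·C(16,6)/C(31,15); sum pmf over tables with pmf ≤ p_obs
p-value (two-sided) = 0.28897
At α=0.05: p ≥ α → fail to reject H₀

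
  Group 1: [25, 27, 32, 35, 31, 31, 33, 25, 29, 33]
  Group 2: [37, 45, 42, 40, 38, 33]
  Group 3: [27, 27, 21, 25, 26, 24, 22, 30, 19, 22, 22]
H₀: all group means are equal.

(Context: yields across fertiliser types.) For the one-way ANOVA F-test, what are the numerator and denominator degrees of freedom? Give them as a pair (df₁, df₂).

k = 3 groups, N = 27 total
df = (k−1, N−k) = (3−1, 27−3) = (2, 24)

degrees of freedom = [2, 24]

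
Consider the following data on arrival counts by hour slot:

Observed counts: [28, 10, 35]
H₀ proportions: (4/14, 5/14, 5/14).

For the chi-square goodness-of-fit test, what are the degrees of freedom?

df = k − 1 = 3 − 1 = 2

degrees of freedom = 2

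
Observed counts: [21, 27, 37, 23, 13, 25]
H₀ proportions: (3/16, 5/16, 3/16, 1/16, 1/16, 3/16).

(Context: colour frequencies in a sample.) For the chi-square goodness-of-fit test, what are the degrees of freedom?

df = k − 1 = 6 − 1 = 5

degrees of freedom = 5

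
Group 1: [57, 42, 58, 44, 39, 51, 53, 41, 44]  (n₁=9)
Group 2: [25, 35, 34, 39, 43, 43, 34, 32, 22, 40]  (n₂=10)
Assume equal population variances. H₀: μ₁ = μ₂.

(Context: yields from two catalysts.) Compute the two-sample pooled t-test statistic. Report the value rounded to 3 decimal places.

x̄₁=47.667, s₁=7.176, n₁=9
x̄₂=34.700, s₂=7.056, n₂=10
s_p² = [8·7.176² + 9·7.056²]/17 = 50.5941
SE = √(s_p²·(1/9+1/10)) = 3.2682
t = (47.667−34.700)/3.2682 = 3.9676
df = 17

test statistic = 3.968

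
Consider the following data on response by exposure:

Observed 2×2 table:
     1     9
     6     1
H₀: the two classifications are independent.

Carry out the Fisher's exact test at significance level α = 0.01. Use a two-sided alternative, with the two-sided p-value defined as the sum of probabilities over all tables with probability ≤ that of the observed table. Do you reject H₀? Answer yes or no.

Margins: r₁=10, r₂=7, c₁=7, c₂=10, n=17
p_obs = C(10,1)·C(7,6)/C(17,7); sum pmf over tables with pmf ≤ p_obs
p-value (two-sided) = 0.00365
At α=0.01: p < α → reject H₀

reject H₀: yes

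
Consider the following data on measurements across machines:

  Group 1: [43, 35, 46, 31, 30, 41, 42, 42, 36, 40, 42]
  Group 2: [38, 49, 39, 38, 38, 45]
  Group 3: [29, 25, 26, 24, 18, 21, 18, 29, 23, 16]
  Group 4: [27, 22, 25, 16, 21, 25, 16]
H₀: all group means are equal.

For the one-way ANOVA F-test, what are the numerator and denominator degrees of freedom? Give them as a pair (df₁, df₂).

degrees of freedom = [3, 30]

k = 4 groups, N = 34 total
df = (k−1, N−k) = (4−1, 34−4) = (3, 30)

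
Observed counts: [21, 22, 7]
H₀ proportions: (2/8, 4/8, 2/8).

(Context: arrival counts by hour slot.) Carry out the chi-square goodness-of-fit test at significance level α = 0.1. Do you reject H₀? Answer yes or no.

reject H₀: yes

n = 50; E_i = n·p_i = [12.50, 25.00, 12.50]
χ² = (21−12.50)²/12.50 + (22−25.00)²/25.00 + (7−12.50)²/12.50 = 8.5600
df = 2
p-value (upper-tail) = 0.01384
At α=0.1: p < α → reject H₀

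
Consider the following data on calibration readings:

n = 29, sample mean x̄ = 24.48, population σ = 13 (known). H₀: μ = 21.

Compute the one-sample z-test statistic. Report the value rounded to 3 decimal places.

SE = σ/√n = 13/√29 = 2.4140
z = (x̄−μ₀)/SE = (24.48−21)/2.4140 = 1.4416

test statistic = 1.442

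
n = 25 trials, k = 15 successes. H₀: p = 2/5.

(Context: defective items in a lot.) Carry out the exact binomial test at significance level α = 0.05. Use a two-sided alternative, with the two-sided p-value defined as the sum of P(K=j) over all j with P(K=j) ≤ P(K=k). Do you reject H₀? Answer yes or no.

Exact binomial: n=25, k=15, p₀=2/5=0.4000
P(X=j) = C(n,j)·p₀^j·(1−p₀)^(n−j); p = Σ P(X=j) over j with P(X=j) ≤ P(X=15)
p-value (two-sided) = 0.06375
At α=0.05: p ≥ α → fail to reject H₀

reject H₀: no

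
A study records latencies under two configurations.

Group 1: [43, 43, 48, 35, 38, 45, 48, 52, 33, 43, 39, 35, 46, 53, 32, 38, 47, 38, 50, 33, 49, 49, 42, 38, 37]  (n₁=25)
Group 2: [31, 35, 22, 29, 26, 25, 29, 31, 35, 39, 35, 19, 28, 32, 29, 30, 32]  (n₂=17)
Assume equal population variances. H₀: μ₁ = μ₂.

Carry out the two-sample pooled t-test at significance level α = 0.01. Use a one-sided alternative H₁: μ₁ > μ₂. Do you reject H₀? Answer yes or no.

reject H₀: yes

x̄₁=42.160, s₁=6.342, n₁=25
x̄₂=29.824, s₂=4.990, n₂=17
s_p² = [24·6.342² + 16·4.990²]/40 = 34.0958
SE = √(s_p²·(1/25+1/17)) = 1.8356
t = (42.160−29.824)/1.8356 = 6.7206
df = 40
p-value (one-sided, H₁ greater) = 0.00000
At α=0.01: p < α → reject H₀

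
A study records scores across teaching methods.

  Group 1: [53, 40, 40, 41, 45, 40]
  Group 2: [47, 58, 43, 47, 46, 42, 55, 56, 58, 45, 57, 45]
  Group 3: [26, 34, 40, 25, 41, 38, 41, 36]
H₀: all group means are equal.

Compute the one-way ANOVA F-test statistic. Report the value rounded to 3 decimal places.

Group means [43.17, 49.92, 35.12], grand mean 43.808
SSB = Σnᵢ(x̄ᵢ−x̄)² = 1053.413; SSW = ΣΣ(x−x̄ᵢ)² = 858.625
MSB = 1053.413/2 = 526.7067; MSW = 858.625/23 = 37.3315
F = MSB/MSW = 14.1089
df = (2, 23)

test statistic = 14.109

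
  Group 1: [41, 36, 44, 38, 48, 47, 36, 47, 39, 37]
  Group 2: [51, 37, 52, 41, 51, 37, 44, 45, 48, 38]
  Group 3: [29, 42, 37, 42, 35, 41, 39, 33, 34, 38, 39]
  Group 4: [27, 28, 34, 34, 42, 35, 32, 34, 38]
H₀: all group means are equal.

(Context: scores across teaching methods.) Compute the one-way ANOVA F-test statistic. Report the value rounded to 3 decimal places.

Group means [41.30, 44.40, 37.18, 33.78], grand mean 39.250
SSB = Σnᵢ(x̄ᵢ−x̄)² = 623.808; SSW = ΣΣ(x−x̄ᵢ)² = 865.692
MSB = 623.808/3 = 207.9360; MSW = 865.692/36 = 24.0470
F = MSB/MSW = 8.6471
df = (3, 36)

test statistic = 8.647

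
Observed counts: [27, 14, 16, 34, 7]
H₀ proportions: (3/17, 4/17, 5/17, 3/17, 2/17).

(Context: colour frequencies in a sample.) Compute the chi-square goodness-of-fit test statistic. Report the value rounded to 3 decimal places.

test statistic = 32.628

n = 98; E_i = n·p_i = [17.29, 23.06, 28.82, 17.29, 11.53]
χ² = (27−17.29)²/17.29 + (14−23.06)²/23.06 + (16−28.82)²/28.82 + (34−17.29)²/17.29 + (7−11.53)²/11.53 = 32.6282
df = 4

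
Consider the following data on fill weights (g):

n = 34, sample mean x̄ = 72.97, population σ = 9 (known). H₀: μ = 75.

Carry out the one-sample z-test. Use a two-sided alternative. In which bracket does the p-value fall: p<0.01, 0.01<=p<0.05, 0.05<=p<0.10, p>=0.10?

p-value bracket: p>=0.10

SE = σ/√n = 9/√34 = 1.5435
z = (x̄−μ₀)/SE = (72.97−75)/1.5435 = -1.3152
p-value (two-sided) = 0.18844
→ bracket: p>=0.10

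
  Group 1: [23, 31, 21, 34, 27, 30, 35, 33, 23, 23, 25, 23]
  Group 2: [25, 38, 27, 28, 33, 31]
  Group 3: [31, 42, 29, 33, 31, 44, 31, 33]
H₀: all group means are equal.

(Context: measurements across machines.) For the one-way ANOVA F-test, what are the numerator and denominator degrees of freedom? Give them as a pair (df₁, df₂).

k = 3 groups, N = 26 total
df = (k−1, N−k) = (3−1, 26−3) = (2, 23)

degrees of freedom = [2, 23]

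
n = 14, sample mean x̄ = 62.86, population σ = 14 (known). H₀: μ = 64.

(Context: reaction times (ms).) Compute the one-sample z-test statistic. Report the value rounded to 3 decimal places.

test statistic = -0.305

SE = σ/√n = 14/√14 = 3.7417
z = (x̄−μ₀)/SE = (62.86−64)/3.7417 = -0.3047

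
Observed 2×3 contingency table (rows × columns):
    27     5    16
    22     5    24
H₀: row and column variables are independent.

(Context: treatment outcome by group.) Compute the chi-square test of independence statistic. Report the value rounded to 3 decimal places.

test statistic = 2.021

Row totals [48, 51], col totals [49, 10, 40], n=99
χ² = (27−23.76)²/23.76 + (5−4.85)²/4.85 + (16−19.39)²/19.39 + (22−25.24)²/25.24 + (5−5.15)²/5.15 + (24−20.61)²/20.61 = 2.0212
df = 2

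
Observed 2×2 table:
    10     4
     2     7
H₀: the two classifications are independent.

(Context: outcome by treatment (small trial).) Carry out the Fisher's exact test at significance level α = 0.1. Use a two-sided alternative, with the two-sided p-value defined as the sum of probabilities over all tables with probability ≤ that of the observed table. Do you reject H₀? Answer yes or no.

reject H₀: yes

Margins: r₁=14, r₂=9, c₁=12, c₂=11, n=23
p_obs = C(14,10)·C(9,2)/C(23,12); sum pmf over tables with pmf ≤ p_obs
p-value (two-sided) = 0.03607
At α=0.1: p < α → reject H₀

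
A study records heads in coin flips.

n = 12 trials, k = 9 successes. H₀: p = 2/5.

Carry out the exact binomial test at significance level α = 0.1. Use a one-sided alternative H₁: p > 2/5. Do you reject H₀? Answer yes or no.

reject H₀: yes

Exact binomial: n=12, k=9, p₀=2/5=0.4000
P(X≥9) from Σ C(n,i)·p₀^i·(1−p₀)^(n−i)
p-value (one-sided, H₁ greater) = 0.01527
At α=0.1: p < α → reject H₀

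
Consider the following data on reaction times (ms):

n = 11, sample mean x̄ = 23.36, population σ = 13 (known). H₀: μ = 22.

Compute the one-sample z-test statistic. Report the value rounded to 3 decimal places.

SE = σ/√n = 13/√11 = 3.9196
z = (x̄−μ₀)/SE = (23.36−22)/3.9196 = 0.3470

test statistic = 0.347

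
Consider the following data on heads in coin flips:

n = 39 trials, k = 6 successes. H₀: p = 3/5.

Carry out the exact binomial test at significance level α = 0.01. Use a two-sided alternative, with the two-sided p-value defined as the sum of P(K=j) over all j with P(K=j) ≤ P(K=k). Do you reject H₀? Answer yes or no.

reject H₀: yes

Exact binomial: n=39, k=6, p₀=3/5=0.6000
P(X=j) = C(n,j)·p₀^j·(1−p₀)^(n−j); p = Σ P(X=j) over j with P(X=j) ≤ P(X=6)
p-value (two-sided) = 0.00000
At α=0.01: p < α → reject H₀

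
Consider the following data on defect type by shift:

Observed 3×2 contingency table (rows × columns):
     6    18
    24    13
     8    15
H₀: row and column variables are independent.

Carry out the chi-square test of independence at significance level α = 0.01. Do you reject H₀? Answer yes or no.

reject H₀: yes

Row totals [24, 37, 23], col totals [38, 46], n=84
χ² = (6−10.86)²/10.86 + (18−13.14)²/13.14 + (24−16.74)²/16.74 + (13−20.26)²/20.26 + (8−10.40)²/10.40 + (15−12.60)²/12.60 = 10.7362
df = 2
p-value (upper-tail) = 0.00466
At α=0.01: p < α → reject H₀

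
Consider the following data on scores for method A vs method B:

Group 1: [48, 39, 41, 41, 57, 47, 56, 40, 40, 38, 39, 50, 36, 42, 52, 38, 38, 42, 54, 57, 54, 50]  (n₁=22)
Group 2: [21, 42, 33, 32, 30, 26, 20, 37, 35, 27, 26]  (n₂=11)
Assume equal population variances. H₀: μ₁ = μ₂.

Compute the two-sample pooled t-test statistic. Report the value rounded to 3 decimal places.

x̄₁=45.409, s₁=7.169, n₁=22
x̄₂=29.909, s₂=6.730, n₂=11
s_p² = [21·7.169² + 10·6.730²]/31 = 49.4267
SE = √(s_p²·(1/22+1/11)) = 2.5962
t = (45.409−29.909)/2.5962 = 5.9704
df = 31

test statistic = 5.970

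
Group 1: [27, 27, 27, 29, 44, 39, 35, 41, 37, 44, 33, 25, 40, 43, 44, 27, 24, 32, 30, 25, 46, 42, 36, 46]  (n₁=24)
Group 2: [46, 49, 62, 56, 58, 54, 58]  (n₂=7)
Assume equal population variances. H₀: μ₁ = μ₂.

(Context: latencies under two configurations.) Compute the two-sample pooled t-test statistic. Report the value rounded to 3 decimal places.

x̄₁=35.125, s₁=7.606, n₁=24
x̄₂=54.714, s₂=5.559, n₂=7
s_p² = [23·7.606² + 6·5.559²]/29 = 52.2777
SE = √(s_p²·(1/24+1/7)) = 3.1059
t = (35.125−54.714)/3.1059 = -6.3072
df = 29

test statistic = -6.307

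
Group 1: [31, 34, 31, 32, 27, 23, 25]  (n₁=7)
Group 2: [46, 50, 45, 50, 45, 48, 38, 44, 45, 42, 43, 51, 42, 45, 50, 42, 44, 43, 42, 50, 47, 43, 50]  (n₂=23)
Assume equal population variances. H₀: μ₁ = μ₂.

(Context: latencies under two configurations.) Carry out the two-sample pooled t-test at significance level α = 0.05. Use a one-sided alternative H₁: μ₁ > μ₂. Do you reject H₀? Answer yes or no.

x̄₁=29.000, s₁=4.041, n₁=7
x̄₂=45.435, s₂=3.501, n₂=23
s_p² = [6·4.041² + 22·3.501²]/28 = 13.1304
SE = √(s_p²·(1/7+1/23)) = 1.5642
t = (29.000−45.435)/1.5642 = -10.5070
df = 28
p-value (one-sided, H₁ greater) = 1.00000
At α=0.05: p ≥ α → fail to reject H₀

reject H₀: no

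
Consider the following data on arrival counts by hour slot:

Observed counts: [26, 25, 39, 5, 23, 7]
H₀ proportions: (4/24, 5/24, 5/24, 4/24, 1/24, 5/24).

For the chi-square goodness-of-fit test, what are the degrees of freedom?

degrees of freedom = 5

df = k − 1 = 6 − 1 = 5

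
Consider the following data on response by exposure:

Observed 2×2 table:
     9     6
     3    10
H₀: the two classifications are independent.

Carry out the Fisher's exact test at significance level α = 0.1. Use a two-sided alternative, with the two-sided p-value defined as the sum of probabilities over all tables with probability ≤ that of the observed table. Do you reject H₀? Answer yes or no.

Margins: r₁=15, r₂=13, c₁=12, c₂=16, n=28
p_obs = C(15,9)·C(13,3)/C(28,12); sum pmf over tables with pmf ≤ p_obs
p-value (two-sided) = 0.06707
At α=0.1: p < α → reject H₀

reject H₀: yes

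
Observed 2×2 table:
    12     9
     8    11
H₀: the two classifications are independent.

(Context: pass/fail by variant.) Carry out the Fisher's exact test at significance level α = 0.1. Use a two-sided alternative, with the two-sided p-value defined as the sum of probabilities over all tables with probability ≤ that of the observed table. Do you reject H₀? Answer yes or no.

Margins: r₁=21, r₂=19, c₁=20, c₂=20, n=40
p_obs = C(21,12)·C(19,8)/C(40,20); sum pmf over tables with pmf ≤ p_obs
p-value (two-sided) = 0.52725
At α=0.1: p ≥ α → fail to reject H₀

reject H₀: no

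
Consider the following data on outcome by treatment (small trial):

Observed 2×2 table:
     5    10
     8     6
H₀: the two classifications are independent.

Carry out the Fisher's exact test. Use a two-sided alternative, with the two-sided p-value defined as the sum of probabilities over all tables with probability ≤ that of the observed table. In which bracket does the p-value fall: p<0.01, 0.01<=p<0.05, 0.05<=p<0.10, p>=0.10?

Margins: r₁=15, r₂=14, c₁=13, c₂=16, n=29
p_obs = C(15,5)·C(14,8)/C(29,13); sum pmf over tables with pmf ≤ p_obs
p-value (two-sided) = 0.27230
→ bracket: p>=0.10

p-value bracket: p>=0.10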